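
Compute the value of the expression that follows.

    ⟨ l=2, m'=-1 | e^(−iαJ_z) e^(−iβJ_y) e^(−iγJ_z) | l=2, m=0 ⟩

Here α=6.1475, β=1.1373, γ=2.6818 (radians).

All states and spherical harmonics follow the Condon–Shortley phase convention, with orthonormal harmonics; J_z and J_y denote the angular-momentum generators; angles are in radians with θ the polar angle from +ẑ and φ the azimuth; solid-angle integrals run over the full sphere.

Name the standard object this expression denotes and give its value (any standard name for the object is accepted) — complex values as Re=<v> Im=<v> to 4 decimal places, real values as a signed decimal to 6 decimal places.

This is a Wigner D-matrix element — the rotation-matrix element ⟨l m'| R(α,β,γ) |l m⟩ in the angular-momentum basis.
D^2_{-1,0}(6.1475,1.1373,2.6818) = e^{-i·-1·6.1475}·d^2_{-1,0}(1.1373)·e^{-i·0·2.6818}. Compute d first:
Half-angle: c=0.842629, s=0.538495. N=√(1·6·2·2)=4.898979
k∈{1,2} keeps every argument non-negative
  k=1: (−1)^0·4.8990/(2)·0.8426^3·0.5385^1 = +0.789162
  k=2: (−1)^1·4.8990/(2)·0.8426^1·0.5385^3 = -0.322297
d^2_{-1,0}(1.1373) = +0.789162 -0.322297 = +0.466864
Phases: e^{-i·(-1)·6.1475}=+0.990809-0.135269i, e^{-i·(0)·2.6818}=+1.000000+0.000000i ⇒ D=+0.462573-0.063152i

Wigner D-matrix element, Re=0.4626 Im=-0.0632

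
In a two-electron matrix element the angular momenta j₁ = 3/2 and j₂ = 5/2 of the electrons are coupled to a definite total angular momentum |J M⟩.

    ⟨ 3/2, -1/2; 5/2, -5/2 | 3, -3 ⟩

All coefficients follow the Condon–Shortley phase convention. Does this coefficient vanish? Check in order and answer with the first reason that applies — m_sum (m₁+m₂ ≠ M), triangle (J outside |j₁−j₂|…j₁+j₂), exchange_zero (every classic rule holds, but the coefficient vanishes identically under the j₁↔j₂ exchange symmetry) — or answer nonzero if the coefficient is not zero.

m-sum: m₁+m₂ = -1/2+(-5/2) = -3, M = -3  ✓
triangle: |j₁−j₂| = 1 ≤ J = 3 ≤ j₁+j₂ = 4  ✓
exchange: j₁≠j₂ or m₁≠m₂ — the exchange symmetry imposes no constraint here
value check: CG = +√(5/8) = +0.790569 ≠ 0

nonzero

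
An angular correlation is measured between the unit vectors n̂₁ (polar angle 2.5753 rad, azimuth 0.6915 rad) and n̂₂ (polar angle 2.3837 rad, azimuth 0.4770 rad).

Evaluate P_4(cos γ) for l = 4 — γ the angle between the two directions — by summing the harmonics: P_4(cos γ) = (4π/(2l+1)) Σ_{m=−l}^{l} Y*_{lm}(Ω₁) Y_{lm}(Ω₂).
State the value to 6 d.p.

0.748260

Term-by-term m-sum for l=4 (normalisation 4π/9 = 1.396263):
  [-4]  conj(Y_{4,-4})(Ω₁) = (-0.034109, 0.013449) ; Y_{4,-4}(Ω₂) = (-0.032688, -0.093238) ; Δ = (0.002369, 0.002741)
  [-3]  conj(Y_{4,-3})(Ω₁) = (0.078733, -0.142860) ; Y_{4,-3}(Ω₂) = (-0.041143, 0.292385) ; Δ = (0.038531, 0.028898)
  [-2]  conj(Y_{4,-2})(Ω₁) = (0.071639, 0.376977) ; Y_{4,-2}(Ω₂) = (0.246167, -0.347162) ; Δ = (0.148507, 0.067929)
  [-1]  conj(Y_{4,-1})(Ω₁) = (-0.327527, -0.271147) ; Y_{4,-1}(Ω₂) = (-0.145289, 0.075086) ; Δ = (0.067946, 0.014802)
  [+0]  conj(Y_{4,0})(Ω₁) = (-0.064929, -0.000000) ; Y_{4,0}(Ω₂) = (-0.326464, 0.000000) ; Δ = (0.021197, 0.000000)
  [+1]  conj(Y_{4,1})(Ω₁) = (0.327527, -0.271147) ; Y_{4,1}(Ω₂) = (0.145289, 0.075086) ; Δ = (0.067946, -0.014802)
  [+2]  conj(Y_{4,2})(Ω₁) = (0.071639, -0.376977) ; Y_{4,2}(Ω₂) = (0.246167, 0.347162) ; Δ = (0.148507, -0.067929)
  [+3]  conj(Y_{4,3})(Ω₁) = (-0.078733, -0.142860) ; Y_{4,3}(Ω₂) = (0.041143, 0.292385) ; Δ = (0.038531, -0.028898)
  [+4]  conj(Y_{4,4})(Ω₁) = (-0.034109, -0.013449) ; Y_{4,4}(Ω₂) = (-0.032688, 0.093238) ; Δ = (0.002369, -0.002741)
Σ over m = (0.535902, -0.000000); ×(4π/9) → (0.748260, -0.000000). Real part: 0.748260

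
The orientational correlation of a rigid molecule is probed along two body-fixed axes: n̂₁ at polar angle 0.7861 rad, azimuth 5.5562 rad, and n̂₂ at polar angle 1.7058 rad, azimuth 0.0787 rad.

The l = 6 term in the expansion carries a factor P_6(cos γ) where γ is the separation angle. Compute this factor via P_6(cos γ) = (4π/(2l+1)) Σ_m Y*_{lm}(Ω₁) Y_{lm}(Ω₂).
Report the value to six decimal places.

Expand P_6 via completeness: Σ_{m} conj(Y_{6,m}) at Ω₁ times Y_{6,m} at Ω₂ —
  m=-6: (-0.02082 + 0.05695j) × (0.40726 - 0.20800j) = 0.00337 + 0.02753j  (running Σ = 0.00337 + 0.02753j)
  m=-5: (-0.18476 + 0.09934j) × (-0.19873 + 0.08250j) = 0.02852 - 0.03498j  (running Σ = 0.03189 - 0.00746j)
  m=-4: (-0.39090 - 0.09303j) × (-0.26189 + 0.08528j) = 0.11031 - 0.00897j  (running Σ = 0.14220 - 0.01643j)
  m=-3: (-0.23288 - 0.33309j) × (0.23228 - 0.05588j) = -0.07271 - 0.06436j  (running Σ = 0.06949 - 0.08079j)
  m=-2: (0.00455 - 0.03879j) × (0.21627 - 0.03433j) = -0.00035 - 0.00855j  (running Σ = 0.06914 - 0.08933j)
  m=-1: (-0.26966 + 0.23987j) × (-0.24470 + 0.01930j) = 0.06136 - 0.06390j  (running Σ = 0.13050 - 0.15323j)
  m=0: (-0.14934 + 0.00000j) × (-0.20341 + 0.00000j) = 0.03038 + 0.00000j  (running Σ = 0.16087 - 0.15323j)
  m=1: (0.26966 + 0.23987j) × (0.24470 + 0.01930j) = 0.06136 + 0.06390j  (running Σ = 0.22223 - 0.08933j)
  m=2: (0.00455 + 0.03879j) × (0.21627 + 0.03433j) = -0.00035 + 0.00855j  (running Σ = 0.22189 - 0.08079j)
  m=3: (0.23288 - 0.33309j) × (-0.23228 - 0.05588j) = -0.07271 + 0.06436j  (running Σ = 0.14918 - 0.01643j)
  m=4: (-0.39090 + 0.09303j) × (-0.26189 - 0.08528j) = 0.11031 + 0.00897j  (running Σ = 0.25948 - 0.00746j)
  m=5: (0.18476 + 0.09934j) × (0.19873 + 0.08250j) = 0.02852 + 0.03498j  (running Σ = 0.28800 + 0.02753j)
  m=6: (-0.02082 - 0.05695j) × (0.40726 + 0.20800j) = 0.00337 - 0.02753j  (running Σ = 0.29137 + 0.00000j)
Accumulated sum 0.29137 + 0.00000j; after 4π/(2l+1) scaling, 0.28165 + 0.00000j ⇒ P_6 = 0.281652

0.281652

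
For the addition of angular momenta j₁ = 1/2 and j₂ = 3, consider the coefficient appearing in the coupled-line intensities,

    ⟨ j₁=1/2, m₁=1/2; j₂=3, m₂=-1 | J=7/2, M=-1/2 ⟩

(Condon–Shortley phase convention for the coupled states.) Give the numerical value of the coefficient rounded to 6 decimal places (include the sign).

triangle: 0!·1!·6!/8! = 720/40320
(j±m)!: 1!·0!·2!·4!·3!·4! = 6912
prefactor² = (2J+1)·Δ·N² = 6912/7
  k=0: +1/(0!·0!·0!·2!·1!·4!) = 1/48
Σ = 1/48  ⇒  CG² = 6912/7·(1/48)² = 3/7
CG = +√(3/7) = +0.654654

+√(3/7) = +0.654654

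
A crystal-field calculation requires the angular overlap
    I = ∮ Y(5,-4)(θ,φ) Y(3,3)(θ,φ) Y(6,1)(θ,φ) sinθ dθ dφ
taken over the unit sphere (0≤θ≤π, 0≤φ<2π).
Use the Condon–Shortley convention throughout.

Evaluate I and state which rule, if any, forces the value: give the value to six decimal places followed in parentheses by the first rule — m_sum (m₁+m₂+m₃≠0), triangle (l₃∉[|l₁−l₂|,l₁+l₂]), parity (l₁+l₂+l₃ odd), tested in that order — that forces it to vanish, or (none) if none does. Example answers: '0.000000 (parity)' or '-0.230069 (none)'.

0.072068 (none)

Checks pass: Σm=0; 14 even; l₃=6∈[2,8].
(2·5+1)(2·3+1)(2·6+1) = 1001
Δ: 2! 8! 4! / 15! → 1/675675
sum: t=0:+1/8640 t=1:−1/2304 t=2:+1/8640 = -7/34560
3j²(5 3 6; 0 0 0) = Δ·Π!·Σ² = 7/429  (sign -1)
sum: t=2:+1/241920 = 1/241920
3j²(5 3 6; -4 3 1) = Δ·Π!·Σ² = 4/1001  (sign -1)
combine: 4πI² = 1001·7/429·4/1001 = 28/429
take √, sign +1: I = 0.07206849
No selection rule forces the value: the integral is nonzero (none).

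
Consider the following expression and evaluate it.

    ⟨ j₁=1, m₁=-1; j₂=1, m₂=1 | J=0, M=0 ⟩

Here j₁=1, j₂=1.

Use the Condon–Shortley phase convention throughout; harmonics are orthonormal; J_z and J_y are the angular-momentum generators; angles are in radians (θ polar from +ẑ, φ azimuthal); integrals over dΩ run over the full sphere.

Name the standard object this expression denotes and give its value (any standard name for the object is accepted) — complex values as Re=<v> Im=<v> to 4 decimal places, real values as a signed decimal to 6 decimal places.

Clebsch–Gordan coefficient, +√(1/3) ≈ +0.577350

This is a Clebsch–Gordan (vector-coupling) coefficient.
√[1·2!0!0!/3! · 0!2!2!0!0!0!] = √(4/3)
  +(−1)^2/∏(2,0,0,0,0,0)! = 1/2  (running 1/2)
⟨..|..⟩ = √(4/3)·(1/2) = +0.577350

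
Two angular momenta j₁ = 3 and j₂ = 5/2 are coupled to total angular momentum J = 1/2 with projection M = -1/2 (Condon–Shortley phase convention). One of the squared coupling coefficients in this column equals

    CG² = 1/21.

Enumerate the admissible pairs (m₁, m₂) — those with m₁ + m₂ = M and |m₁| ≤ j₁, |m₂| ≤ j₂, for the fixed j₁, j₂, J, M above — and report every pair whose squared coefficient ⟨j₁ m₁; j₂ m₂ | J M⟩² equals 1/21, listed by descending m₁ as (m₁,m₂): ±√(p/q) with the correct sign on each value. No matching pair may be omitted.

(2,-5/2): +√(1/21)

Admissible pairs with m₁+m₂ = M = -1/2: (-3,5/2), (-2,3/2), (-1,1/2), (0,-1/2), (1,-3/2), (2,-5/2)
  (m₁,m₂)=(2,-5/2): CG² = 1/21, CG = +√(1/21)   ← matches the target
  (m₁,m₂)=(1,-3/2): CG² = 2/21, CG = −√(2/21)
  (m₁,m₂)=(0,-1/2): CG² = 1/7, CG = +√(1/7)
  (m₁,m₂)=(-1,1/2): CG² = 4/21, CG = −√(4/21)
  (m₁,m₂)=(-2,3/2): CG² = 5/21, CG = +√(5/21)
  (m₁,m₂)=(-3,5/2): CG² = 2/7, CG = −√(2/7)
Pairs with CG² = 1/21: (2,-5/2): +√(1/21)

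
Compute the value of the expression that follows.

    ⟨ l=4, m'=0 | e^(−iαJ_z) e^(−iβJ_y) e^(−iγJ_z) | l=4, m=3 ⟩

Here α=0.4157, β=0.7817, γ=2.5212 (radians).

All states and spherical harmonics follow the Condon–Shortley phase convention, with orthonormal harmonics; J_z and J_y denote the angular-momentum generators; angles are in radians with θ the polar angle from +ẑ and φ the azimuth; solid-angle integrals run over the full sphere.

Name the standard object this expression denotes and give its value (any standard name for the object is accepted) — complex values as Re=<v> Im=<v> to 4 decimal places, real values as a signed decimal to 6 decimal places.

Wigner D-matrix element, Re=0.1051 Im=-0.3516

This is a Wigner D-matrix element — the rotation-matrix element ⟨l m'| R(α,β,γ) |l m⟩ in the angular-momentum basis.
D^4_{0,3}(0.4157,0.7817,2.5212) = e^{-i·0·0.4157}·d^4_{0,3}(0.7817)·e^{-i·3·2.5212}. Compute d first:
Half-angle: c=0.924586, s=0.380974. N=√(24·24·5040·1)=1703.830978
The bounds max(0,m−m')=3 and min(l+m,l−m')=4 give 2 terms
  k=3: (−1)^0·1703.8310/(144)·0.9246^5·0.3810^3 = +0.442066
  k=4: (−1)^1·1703.8310/(144)·0.9246^3·0.3810^5 = -0.075056
d^4_{0,3}(0.7817) = +0.442066 -0.075056 = +0.367010
Attach z-rotation phases: D = e^{-i(0)(0.4157)}·(+0.367010)·e^{-i(3)(2.5212)} = +0.105082-0.351645i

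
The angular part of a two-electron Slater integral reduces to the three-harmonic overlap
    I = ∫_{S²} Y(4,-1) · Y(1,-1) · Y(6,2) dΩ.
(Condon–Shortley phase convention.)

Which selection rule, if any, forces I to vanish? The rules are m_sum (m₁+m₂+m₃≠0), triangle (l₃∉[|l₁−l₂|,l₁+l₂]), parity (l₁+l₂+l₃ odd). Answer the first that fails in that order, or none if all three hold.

triangle

azimuthal sum: -1 − 1 + 2 = 0  ✓
l₃ must lie in [3,5]; have l₃=6  ✗
L = 4 + 1 + 6 = 11 (odd)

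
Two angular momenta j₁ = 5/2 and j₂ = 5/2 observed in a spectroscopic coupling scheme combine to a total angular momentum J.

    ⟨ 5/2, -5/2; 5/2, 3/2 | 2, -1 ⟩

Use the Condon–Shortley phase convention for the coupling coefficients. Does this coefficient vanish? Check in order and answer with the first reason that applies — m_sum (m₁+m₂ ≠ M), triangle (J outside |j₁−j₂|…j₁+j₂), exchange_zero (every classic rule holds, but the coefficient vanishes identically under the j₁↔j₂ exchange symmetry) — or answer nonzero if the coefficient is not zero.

m-sum: m₁+m₂ = -5/2+3/2 = -1, M = -1  ✓
triangle: |j₁−j₂| = 0 ≤ J = 2 ≤ j₁+j₂ = 5  ✓
exchange: j₁≠j₂ or m₁≠m₂ — the exchange symmetry imposes no constraint here
value check: CG = −√(5/14) = -0.597614 ≠ 0

nonzero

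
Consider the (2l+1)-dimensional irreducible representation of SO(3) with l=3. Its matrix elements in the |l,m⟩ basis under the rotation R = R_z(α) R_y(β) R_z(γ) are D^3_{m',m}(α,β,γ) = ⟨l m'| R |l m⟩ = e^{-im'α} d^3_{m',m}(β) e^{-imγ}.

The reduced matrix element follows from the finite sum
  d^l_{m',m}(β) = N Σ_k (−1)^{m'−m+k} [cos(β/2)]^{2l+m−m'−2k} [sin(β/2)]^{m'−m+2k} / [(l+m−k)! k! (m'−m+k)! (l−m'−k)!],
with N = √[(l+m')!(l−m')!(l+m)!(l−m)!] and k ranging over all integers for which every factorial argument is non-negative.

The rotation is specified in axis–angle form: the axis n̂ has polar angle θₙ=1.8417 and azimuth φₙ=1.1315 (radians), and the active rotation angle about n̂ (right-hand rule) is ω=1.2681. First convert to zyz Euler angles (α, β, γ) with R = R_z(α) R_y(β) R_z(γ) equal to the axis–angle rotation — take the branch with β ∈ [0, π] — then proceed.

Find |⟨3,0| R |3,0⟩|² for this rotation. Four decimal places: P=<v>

Axis–angle → zyz. n̂ = (sinθₙcosφₙ, sinθₙsinφₙ, cosθₙ) = (+0.409792, +0.872043, -0.267602), ω = 1.2681.
R = I cosω + sinω [n̂]ₓ + (1−cosω) n̂n̂ᵀ gives
  R = [+0.415965, +0.506266, +0.755425; -0.004606, +0.831866, -0.554958; -0.909369, +0.227364, +0.348359]
β = atan2(√(R₁₃²+R₂₃²), R₃₃) = 1.214976; α = atan2(R₂₃, R₁₃) mod 2π = 5.649594; γ = atan2(R₃₂, −R₃₁) mod 2π = 0.245001
D^3_{0,0}(5.6496,1.2150,0.2450) = e^{-i·0·5.6496}·d^3_{0,0}(1.2150)·e^{-i·0·0.2450}. Compute d first:
With c≡cos(β/2)=0.821084 and s≡sin(β/2)=0.570807, N=[6·6·6·6]^{1/2}=36.000000
Admissible k: 0..3 (factorial args all ≥0)
  k=0: (−1)^0·36.0000/(36)·0.8211^6·0.5708^0 = +0.306427
  k=1: (−1)^1·36.0000/(4)·0.8211^4·0.5708^2 = -1.332822
  k=2: (−1)^2·36.0000/(4)·0.8211^2·0.5708^4 = +0.644132
  k=3: (−1)^3·36.0000/(36)·0.8211^0·0.5708^6 = -0.034589
d^3_{0,0}(1.2150) = +0.306427 -1.332822 +0.644132 -0.034589 = -0.416852
|D^3_{0,0}|² = |d^3_{0,0}(β)|² = (-0.416852)² = 0.173765 (the z-rotation phases have unit modulus)

P=0.1738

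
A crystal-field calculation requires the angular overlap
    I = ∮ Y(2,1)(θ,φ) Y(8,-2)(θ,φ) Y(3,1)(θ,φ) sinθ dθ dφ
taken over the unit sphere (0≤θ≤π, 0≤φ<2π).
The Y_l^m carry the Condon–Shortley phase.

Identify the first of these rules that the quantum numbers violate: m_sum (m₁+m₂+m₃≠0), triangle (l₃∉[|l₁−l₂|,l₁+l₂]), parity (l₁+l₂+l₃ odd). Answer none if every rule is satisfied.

Σmᵢ = 0  ✓
l₃∈[|l₁−l₂|,l₁+l₂]=[6,10] required, l₃=3 fails  ✗
Σlᵢ = 13 ⇒ odd

triangle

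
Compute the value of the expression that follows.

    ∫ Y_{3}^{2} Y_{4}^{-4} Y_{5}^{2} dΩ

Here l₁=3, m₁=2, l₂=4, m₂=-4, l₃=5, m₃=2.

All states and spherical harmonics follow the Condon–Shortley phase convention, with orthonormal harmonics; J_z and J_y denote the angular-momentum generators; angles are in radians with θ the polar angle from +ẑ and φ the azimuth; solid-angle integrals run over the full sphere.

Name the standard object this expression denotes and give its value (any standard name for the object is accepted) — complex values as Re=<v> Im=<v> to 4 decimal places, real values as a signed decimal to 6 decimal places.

Gaunt coefficient, -0.109480

This is a Gaunt coefficient — the integral of a triple product of spherical harmonics over the sphere.
m-sum 0 ✓  L=12 even ✓  1≤5≤7 ✓
Π(2lᵢ+1) = 7×9×11 = 693
triangle coeff Δ(3,4,5) = 1/180180
Σ_t [0,2]: t=0:+1/576 t=1:−1/144 t=2:+1/576 = -1/288
(3j)²=20/1001 [(3 4 5; 0 0 0)], sign=+1
Σ_t [0,0]: t=0:+1/8640 = 1/8640
(3j)²=14/1287 [(3 4 5; 2 -4 2)], sign=-1
⇒ 4πI² = 280/1859
I = (-1)√(280/1859/(4π)) = -0.10947990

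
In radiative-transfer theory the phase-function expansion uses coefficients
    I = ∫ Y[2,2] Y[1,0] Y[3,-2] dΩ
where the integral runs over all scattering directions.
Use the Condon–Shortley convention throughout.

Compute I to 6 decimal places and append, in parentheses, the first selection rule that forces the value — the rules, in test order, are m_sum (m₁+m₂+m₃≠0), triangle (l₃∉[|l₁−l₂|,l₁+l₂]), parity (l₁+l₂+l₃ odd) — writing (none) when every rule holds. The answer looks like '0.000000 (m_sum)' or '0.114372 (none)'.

Rules hold: Σm=0, L=6 even, 1≤3≤3.
N = 5·3·7 = 105
Δ = 0!·4!·2!/7! = 1/105
Racah Σ t=0..0: t=0:+1/4 = 1/4
⇒ 3j(2 1 3; 0 0 0)² = 3/35, sgn -1
Racah Σ t=0..0: t=0:+1/24 = 1/24
⇒ 3j(2 1 3; 2 0 -2)² = 1/21, sgn -1
4πI² = N·(3j₀)²·(3jₘ)² = 3/7
I = +1·√(0.428571/4π) = 0.18467439
No selection rule forces the value: the integral is nonzero (none).

0.184674 (none)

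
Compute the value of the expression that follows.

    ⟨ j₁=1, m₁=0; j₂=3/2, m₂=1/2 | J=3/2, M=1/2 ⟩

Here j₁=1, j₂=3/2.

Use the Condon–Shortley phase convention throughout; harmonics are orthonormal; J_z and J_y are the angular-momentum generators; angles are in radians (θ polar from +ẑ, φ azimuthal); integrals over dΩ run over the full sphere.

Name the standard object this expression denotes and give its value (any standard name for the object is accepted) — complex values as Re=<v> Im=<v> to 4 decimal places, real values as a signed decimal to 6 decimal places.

This is a Clebsch–Gordan (vector-coupling) coefficient.
√[4·1!1!2!/5! · 1!1!2!1!2!1!] = √(4/15)
  +(−1)^0/∏(0,1,1,2,0,0)! = 1/2  (running 1/2)
  +(−1)^1/∏(1,0,0,1,1,1)! = -1  (running -1/2)
⟨..|..⟩ = √(4/15)·(-1/2) = -0.258199

Clebsch–Gordan coefficient, −√(1/15) ≈ -0.258199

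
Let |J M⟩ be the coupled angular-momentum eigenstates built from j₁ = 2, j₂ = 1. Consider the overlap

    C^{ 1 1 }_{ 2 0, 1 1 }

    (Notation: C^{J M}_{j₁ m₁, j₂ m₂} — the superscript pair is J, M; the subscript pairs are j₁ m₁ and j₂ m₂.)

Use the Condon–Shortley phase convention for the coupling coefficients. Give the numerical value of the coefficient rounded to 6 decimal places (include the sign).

+√(1/10) ≈ +0.316228

triangle: 2!·2!·0!/5! = 4/120
(j±m)!: 2!·2!·2!·0!·2!·0! = 16
prefactor² = (2J+1)·Δ·N² = 8/5
  k=2: +1/(2!·0!·0!·0!·2!·0!) = 1/4
Σ = 1/4  ⇒  CG² = 8/5·(1/4)² = 1/10
CG = +√(1/10) = +0.316228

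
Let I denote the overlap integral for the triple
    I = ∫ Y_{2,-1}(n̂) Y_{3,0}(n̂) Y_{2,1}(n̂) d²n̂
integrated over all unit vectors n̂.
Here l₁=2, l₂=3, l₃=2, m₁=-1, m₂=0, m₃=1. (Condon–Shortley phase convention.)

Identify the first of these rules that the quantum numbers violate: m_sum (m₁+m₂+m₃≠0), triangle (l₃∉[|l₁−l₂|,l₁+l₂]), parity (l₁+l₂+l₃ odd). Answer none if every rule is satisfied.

azimuthal sum: -1 + 0 + 1 = 0  ✓
1 ≤ 2 ≤ 5 (triangle on l)  ✓
L = 2 + 3 + 2 = 7 (odd)  ✗

parity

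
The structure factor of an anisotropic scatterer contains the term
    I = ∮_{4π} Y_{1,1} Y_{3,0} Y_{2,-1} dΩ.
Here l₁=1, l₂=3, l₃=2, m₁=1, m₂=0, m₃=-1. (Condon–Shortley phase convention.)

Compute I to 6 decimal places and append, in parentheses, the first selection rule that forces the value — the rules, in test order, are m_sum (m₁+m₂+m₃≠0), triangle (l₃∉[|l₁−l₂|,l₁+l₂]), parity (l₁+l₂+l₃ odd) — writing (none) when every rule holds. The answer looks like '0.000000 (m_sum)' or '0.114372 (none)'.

0.143048 (none)

Checks pass: Σm=0; 6 even; l₃=2∈[2,4].
(2·1+1)(2·3+1)(2·2+1) = 105
Δ: 2! 0! 4! / 7! → 1/105
sum: t=1:−1/4 = -1/4
3j²(1 3 2; 0 0 0) = Δ·Π!·Σ² = 3/35  (sign -1)
sum: t=0:+1/12 = 1/12
3j²(1 3 2; 1 0 -1) = Δ·Π!·Σ² = 1/35  (sign -1)
combine: 4πI² = 105·3/35·1/35 = 9/35
take √, sign +1: I = 0.14304817
No selection rule forces the value: the integral is nonzero (none).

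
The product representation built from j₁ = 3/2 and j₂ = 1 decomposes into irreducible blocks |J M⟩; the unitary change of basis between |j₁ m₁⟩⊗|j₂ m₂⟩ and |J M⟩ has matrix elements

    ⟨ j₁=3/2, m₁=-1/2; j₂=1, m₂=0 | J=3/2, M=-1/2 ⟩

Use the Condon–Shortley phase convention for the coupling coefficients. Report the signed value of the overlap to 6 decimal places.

triangle: 1!·2!·1!/5! = 2/120
(j±m)!: 1!·2!·1!·1!·1!·2! = 4
prefactor² = (2J+1)·Δ·N² = 4/15
  k=0: +1/(0!·1!·2!·1!·0!·0!) = 1/2
  k=1: −1/(1!·0!·1!·0!·1!·1!) = -1
Σ = -1/2  ⇒  CG² = 4/15·(-1/2)² = 1/15
CG = −√(1/15) = -0.258199

-0.258199  (= −√(1/15))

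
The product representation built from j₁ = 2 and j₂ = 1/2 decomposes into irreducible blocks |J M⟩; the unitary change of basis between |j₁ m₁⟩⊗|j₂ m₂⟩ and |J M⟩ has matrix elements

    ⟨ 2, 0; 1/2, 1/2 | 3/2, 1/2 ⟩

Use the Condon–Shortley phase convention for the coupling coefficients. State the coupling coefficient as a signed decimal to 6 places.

triangle: 1!×3!×0!/5! = 6/120
(j±m)!: 2!×2!×1!×0!×2!×1! = 8
prefactor² = (2J+1)×Δ×N² = 8/5
  k=1: −1/(1!×0!×1!×0!×2!×0!) = -1/2
Σ = -1/2  ⇒  CG² = 8/5×(-1/2)² = 2/5
CG = −√(2/5) = -0.632456

−√(2/5) = -0.632456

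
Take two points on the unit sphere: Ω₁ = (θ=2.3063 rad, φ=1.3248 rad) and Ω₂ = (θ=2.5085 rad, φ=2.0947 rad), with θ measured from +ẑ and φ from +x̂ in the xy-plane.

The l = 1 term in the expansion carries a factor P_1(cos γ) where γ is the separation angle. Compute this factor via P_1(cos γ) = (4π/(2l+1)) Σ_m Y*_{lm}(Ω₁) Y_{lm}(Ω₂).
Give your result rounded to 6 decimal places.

0.855906

Summing Y*_{l m}(θ₁,φ₁)·Y_{l m}(θ₂,φ₂) over m ∈ [−1, 1]; prefactor 4π/(2·1+1) = 4.188790:
  m=-1: Y*=+0.062386+0.248469i  Y=-0.102258-0.176992i  product +0.037598-0.036450i
  m=+0: Y*=-0.327833-0.000000i  Y=-0.393912+0.000000i  product +0.129137+0.000000i
  m=+1: Y*=-0.062386+0.248469i  Y=+0.102258-0.176992i  product +0.037598+0.036450i
Σ over m = +0.204332+0.000000i; ×(4π/3) → +0.855906+0.000000i. Real part: 0.855906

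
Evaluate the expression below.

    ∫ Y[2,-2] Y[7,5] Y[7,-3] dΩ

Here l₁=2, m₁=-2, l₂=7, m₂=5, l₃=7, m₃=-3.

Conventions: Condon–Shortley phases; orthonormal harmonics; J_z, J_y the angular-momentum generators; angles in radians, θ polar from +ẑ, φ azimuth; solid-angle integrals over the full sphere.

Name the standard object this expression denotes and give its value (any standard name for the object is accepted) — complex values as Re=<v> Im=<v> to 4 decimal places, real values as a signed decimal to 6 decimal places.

This is a Gaunt coefficient — the integral of a triple product of spherical harmonics over the sphere.
m-sum 0 ✓  L=16 even ✓  5≤7≤9 ✓
Π(2lᵢ+1) = 5×15×15 = 1125
triangle coeff Δ(2,7,7) = 1/185640
Σ_t [0,2]: t=0:+1/2419200 t=1:−1/518400 t=2:+1/2419200 = -1/907200
(3j)²=56/3315 [(2 7 7; 0 0 0)], sign=+1
Σ_t [2,2]: t=2:+1/29030400 = 1/29030400
(3j)²=99/7735 [(2 7 7; -2 5 -3)], sign=+1
⇒ 4πI² = 11880/48841
I = (+1)√(11880/48841/(4π)) = 0.13912687

Gaunt coefficient, +0.139127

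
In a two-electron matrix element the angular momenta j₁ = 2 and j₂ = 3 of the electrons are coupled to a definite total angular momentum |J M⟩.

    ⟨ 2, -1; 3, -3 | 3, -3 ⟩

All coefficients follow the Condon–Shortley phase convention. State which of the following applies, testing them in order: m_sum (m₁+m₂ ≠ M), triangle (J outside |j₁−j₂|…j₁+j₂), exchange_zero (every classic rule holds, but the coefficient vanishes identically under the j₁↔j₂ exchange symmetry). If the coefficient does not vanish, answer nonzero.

m_sum

m-sum: m₁+m₂ = -1+(-3) = -4, M = -3  ✗ ⇒ coefficient is 0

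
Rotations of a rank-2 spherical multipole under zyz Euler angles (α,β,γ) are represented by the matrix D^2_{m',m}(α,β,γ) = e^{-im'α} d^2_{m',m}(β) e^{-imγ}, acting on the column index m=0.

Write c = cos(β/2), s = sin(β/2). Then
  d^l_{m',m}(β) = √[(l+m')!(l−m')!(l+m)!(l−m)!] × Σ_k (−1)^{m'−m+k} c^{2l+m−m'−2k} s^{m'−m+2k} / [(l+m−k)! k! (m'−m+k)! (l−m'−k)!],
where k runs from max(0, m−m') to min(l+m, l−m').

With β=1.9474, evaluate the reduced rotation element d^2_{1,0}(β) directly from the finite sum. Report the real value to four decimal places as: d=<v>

d=0.4189

d^2_{1,0}(β=1.9474) via the finite sum:
With c≡cos(β/2)=0.562244 and s≡sin(β/2)=0.826972, N=[6·1·2·2]^{1/2}=4.898979
k∈{0,1} keeps every argument non-negative
  k=0: (−1)^1·4.8990/(2)·0.5622^3·0.8270^1 = -0.360031
  k=1: (−1)^2·4.8990/(2)·0.5622^1·0.8270^3 = +0.778883
d^2_{1,0}(1.9474) = -0.360031 +0.778883 = +0.418852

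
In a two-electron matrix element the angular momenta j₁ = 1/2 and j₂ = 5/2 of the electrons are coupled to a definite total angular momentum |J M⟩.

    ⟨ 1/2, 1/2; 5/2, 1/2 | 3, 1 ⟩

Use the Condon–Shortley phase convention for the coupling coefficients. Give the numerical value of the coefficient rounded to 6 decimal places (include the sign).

√[7·0!1!5!/7! · 1!0!3!2!4!2!] = √(96)
  +(−1)^0/∏(0,0,0,3,1,2)! = 1/12  (running 1/12)
⟨..|..⟩ = √(96)·(1/12) = +0.816497

+0.816497  (= +√(2/3))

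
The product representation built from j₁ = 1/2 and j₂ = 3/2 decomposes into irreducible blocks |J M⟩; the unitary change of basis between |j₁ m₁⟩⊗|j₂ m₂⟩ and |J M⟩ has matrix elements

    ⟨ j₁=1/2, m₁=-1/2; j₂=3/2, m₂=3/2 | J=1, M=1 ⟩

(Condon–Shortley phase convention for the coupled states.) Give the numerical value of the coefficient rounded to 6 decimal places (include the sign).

j₁+j₂−J=1  J+j₁−j₂=0  J−j₁+j₂=2  j₁+j₂+J+1=4
(j₁±m₁, j₂±m₂, J±M) = (0,1,3,0,2,0)
P² = 3
sum k=1..1:
  [1] −1/2 = -1/2
S = -1/2
C² = P²·S² = 3/4 ; C = -0.866025

-0.866025  (= −√(3/4))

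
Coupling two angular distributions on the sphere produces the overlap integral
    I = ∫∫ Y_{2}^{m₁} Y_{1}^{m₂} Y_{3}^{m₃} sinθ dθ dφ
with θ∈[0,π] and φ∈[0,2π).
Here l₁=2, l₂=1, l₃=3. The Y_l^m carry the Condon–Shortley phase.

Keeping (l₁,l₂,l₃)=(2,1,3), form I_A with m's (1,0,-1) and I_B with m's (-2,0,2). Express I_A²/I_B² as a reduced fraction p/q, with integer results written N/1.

Same 2,1,3: normalisation and zero-m 3j drop out of the ratio.
A: Δ: 0! 4! 2! / 7! → 1/105; sum: t=0:+1/6 = 1/6; 3j²(2 1 3; 1 0 -1) = Δ·Π!·Σ² = 8/105  (sign +1)
B: Δ: 0! 4! 2! / 7! → 1/105; sum: t=0:+1/24 = 1/24; 3j²(2 1 3; -2 0 2) = Δ·Π!·Σ² = 1/21  (sign -1)
I_A²/I_B² = (8/105)/(1/21) = 8/5

8/5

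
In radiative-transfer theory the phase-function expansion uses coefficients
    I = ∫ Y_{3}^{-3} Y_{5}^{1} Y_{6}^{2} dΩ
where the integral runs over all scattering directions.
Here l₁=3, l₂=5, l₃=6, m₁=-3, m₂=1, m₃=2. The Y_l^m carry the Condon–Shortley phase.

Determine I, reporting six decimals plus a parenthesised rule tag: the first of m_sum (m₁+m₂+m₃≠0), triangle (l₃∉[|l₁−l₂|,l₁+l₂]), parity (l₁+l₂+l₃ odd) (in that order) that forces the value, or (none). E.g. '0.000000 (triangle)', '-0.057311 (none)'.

Rules hold: Σm=0, L=14 even, 2≤6≤8.
N = 7·11·13 = 1001
Δ = 2!·4!·8!/15! = 1/675675
Racah Σ t=0..2: t=0:+1/8640 t=1:−1/2304 t=2:+1/8640 = -7/34560
⇒ 3j(3 5 6; 0 0 0)² = 7/429, sgn -1
Racah Σ t=2..2: t=2:+1/27648 = 1/27648
⇒ 3j(3 5 6; -3 1 2)² = 10/429, sgn +1
4πI² = N·(3j₀)²·(3jₘ)² = 490/1287
I = -1·√(0.38073/4π) = -0.17406195
No selection rule forces the value: the integral is nonzero (none).

-0.174062 (none)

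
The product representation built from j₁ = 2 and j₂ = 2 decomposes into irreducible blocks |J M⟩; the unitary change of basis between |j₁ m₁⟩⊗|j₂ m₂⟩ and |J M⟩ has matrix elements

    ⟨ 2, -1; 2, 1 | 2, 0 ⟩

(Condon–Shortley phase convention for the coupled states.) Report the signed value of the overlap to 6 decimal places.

j₁+j₂−J=2  J+j₁−j₂=2  J−j₁+j₂=2  j₁+j₂+J+1=7
(j₁±m₁, j₂±m₂, J±M) = (1,3,3,1,2,2)
P² = 8/7
sum k=1..2:
  [1] −1/4 = -1/4
  [2] +1/2 = 1/2
S = 1/4
C² = P²·S² = 1/14 ; C = +0.267261

+0.267261  (= +√(1/14))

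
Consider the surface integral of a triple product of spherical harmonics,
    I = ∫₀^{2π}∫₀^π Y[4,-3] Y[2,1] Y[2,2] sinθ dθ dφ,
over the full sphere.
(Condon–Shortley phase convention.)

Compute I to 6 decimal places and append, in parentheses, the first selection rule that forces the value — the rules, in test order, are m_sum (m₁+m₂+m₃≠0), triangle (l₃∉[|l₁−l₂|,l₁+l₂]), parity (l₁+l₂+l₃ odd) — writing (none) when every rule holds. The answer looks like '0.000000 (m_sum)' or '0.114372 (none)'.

Checks pass: Σm=0; 8 even; l₃=2∈[2,6].
(2·4+1)(2·2+1)(2·2+1) = 225
Δ: 4! 4! 0! / 9! → 1/630
sum: t=2:+1/16 = 1/16
3j²(4 2 2; 0 0 0) = Δ·Π!·Σ² = 2/35  (sign +1)
sum: t=3:−1/144 = -1/144
3j²(4 2 2; -3 1 2) = Δ·Π!·Σ² = 1/18  (sign -1)
combine: 4πI² = 225·2/35·1/18 = 5/7
take √, sign -1: I = -0.23841361
No selection rule forces the value: the integral is nonzero (none).

-0.238414 (none)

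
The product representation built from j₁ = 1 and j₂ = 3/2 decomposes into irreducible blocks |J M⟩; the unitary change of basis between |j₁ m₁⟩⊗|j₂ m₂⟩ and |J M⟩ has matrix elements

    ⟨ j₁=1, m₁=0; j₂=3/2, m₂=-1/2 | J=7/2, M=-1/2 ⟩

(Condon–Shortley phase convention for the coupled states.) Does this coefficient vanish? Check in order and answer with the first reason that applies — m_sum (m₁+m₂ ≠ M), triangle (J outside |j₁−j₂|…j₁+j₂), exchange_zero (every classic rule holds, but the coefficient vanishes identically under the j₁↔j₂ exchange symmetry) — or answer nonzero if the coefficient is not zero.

m-sum: m₁+m₂ = 0+(-1/2) = -1/2, M = -1/2  ✓
triangle: need |j₁−j₂| ≤ J ≤ j₁+j₂, i.e. J ∈ [1/2, 5/2]; J = 7/2 is outside ✗ ⇒ coefficient is 0

triangle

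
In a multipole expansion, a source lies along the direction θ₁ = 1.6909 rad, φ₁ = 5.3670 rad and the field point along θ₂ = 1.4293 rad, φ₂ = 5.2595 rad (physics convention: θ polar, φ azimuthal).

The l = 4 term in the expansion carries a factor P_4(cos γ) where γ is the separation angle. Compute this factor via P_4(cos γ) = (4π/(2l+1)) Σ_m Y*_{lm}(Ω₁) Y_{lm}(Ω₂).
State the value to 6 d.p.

0.637409

Addition theorem: P_4(cos γ) = (4π/9) Σ_m Y*_{lm}(Ω₁) Y_{lm}(Ω₂), m = −4…4:
  m=-4: Y*=(-0.372417, 0.214791)  Y=(-0.246187, -0.346564)  product (0.166123, 0.076188)
  m=-3: Y*=(0.135562, 0.056205)  Y=(-0.170851, 0.012071)  product (-0.023839, -0.007966)
  m=-2: Y*=(0.076698, 0.286499)  Y=(0.129468, -0.250778)  product (0.081777, 0.017858)
  m=-1: Y*=(0.099346, -0.129440)  Y=(-0.098299, -0.161374)  product (-0.030654, -0.003308)
  m=+0: Y*=(0.272561, -0.000000)  Y=(0.255705, 0.000000)  product (0.069695, 0.000000)
  m=+1: Y*=(-0.099346, -0.129440)  Y=(0.098299, -0.161374)  product (-0.030654, 0.003308)
  m=+2: Y*=(0.076698, -0.286499)  Y=(0.129468, 0.250778)  product (0.081777, -0.017858)
  m=+3: Y*=(-0.135562, 0.056205)  Y=(0.170851, 0.012071)  product (-0.023839, 0.007966)
  m=+4: Y*=(-0.372417, -0.214791)  Y=(-0.246187, 0.346564)  product (0.166123, -0.076188)
Accumulated sum (0.456510, 0.000000); after 4π/(2l+1) scaling, (0.637409, 0.000000) ⇒ P_4 = 0.637409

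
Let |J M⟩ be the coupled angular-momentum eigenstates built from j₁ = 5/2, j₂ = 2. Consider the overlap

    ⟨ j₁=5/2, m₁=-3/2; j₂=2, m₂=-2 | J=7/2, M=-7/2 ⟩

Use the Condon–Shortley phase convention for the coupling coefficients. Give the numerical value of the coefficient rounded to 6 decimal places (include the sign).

j₁+j₂−J=1  J+j₁−j₂=4  J−j₁+j₂=3  j₁+j₂+J+1=9
(j₁±m₁, j₂±m₂, J±M) = (1,4,0,4,0,7)
P² = 9216
sum k=0..0:
  [0] +1/144 = 1/144
S = 1/144
C² = P²·S² = 4/9 ; C = +0.666667

+0.666667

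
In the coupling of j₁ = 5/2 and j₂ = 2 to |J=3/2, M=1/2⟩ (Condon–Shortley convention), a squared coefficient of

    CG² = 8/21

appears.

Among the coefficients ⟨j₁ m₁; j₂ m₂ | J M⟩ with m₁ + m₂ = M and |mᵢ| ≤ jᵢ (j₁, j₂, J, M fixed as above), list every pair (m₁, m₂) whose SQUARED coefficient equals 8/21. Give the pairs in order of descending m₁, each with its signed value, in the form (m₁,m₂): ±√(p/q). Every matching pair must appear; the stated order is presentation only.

Admissible pairs with m₁+m₂ = M = 1/2: (-3/2,2), (-1/2,1), (1/2,0), (3/2,-1), (5/2,-2)
  (m₁,m₂)=(5/2,-2): CG² = 8/21, CG = +√(8/21)   ← matches the target
  (m₁,m₂)=(3/2,-1): CG² = 2/105, CG = −√(2/105)
  (m₁,m₂)=(1/2,0): CG² = 2/35, CG = −√(2/35)
  (m₁,m₂)=(-1/2,1): CG² = 5/21, CG = +√(5/21)
  (m₁,m₂)=(-3/2,2): CG² = 32/105, CG = −√(32/105)
Pairs with CG² = 8/21: (5/2,-2): +√(8/21)

(5/2,-2): +√(8/21)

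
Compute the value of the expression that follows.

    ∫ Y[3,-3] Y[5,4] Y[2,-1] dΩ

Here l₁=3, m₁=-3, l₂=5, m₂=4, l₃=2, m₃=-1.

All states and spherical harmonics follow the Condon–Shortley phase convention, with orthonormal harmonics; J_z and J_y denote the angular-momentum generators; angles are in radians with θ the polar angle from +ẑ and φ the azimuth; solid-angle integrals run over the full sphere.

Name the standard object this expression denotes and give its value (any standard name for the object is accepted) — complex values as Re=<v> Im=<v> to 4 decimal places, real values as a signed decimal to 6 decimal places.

Gaunt coefficient, +0.219610

This is a Gaunt coefficient — the integral of a triple product of spherical harmonics over the sphere.
Rules hold: Σm=0, L=10 even, 2≤2≤8.
N = 7·11·5 = 385
Δ = 6!·0!·4!/11! = 1/2310
Racah Σ t=3..3: t=3:−1/144 = -1/144
⇒ 3j(3 5 2; 0 0 0)² = 10/231, sgn -1
Racah Σ t=6..6: t=6:+1/4320 = 1/4320
⇒ 3j(3 5 2; -3 4 -1)² = 2/55, sgn -1
4πI² = N·(3j₀)²·(3jₘ)² = 20/33
I = +1·√(0.606061/4π) = 0.21961050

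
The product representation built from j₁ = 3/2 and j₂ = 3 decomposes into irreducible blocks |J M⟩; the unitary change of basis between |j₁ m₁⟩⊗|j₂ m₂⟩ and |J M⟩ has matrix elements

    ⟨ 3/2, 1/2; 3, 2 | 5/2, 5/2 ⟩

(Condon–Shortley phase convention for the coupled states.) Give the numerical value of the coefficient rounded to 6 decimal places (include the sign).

-0.597614

j₁+j₂−J=2  J+j₁−j₂=1  J−j₁+j₂=4  j₁+j₂+J+1=8
(j₁±m₁, j₂±m₂, J±M) = (2,1,5,1,5,0)
P² = 1440/7
sum k=1..1:
  [1] −1/24 = -1/24
S = -1/24
C² = P²·S² = 5/14 ; C = -0.597614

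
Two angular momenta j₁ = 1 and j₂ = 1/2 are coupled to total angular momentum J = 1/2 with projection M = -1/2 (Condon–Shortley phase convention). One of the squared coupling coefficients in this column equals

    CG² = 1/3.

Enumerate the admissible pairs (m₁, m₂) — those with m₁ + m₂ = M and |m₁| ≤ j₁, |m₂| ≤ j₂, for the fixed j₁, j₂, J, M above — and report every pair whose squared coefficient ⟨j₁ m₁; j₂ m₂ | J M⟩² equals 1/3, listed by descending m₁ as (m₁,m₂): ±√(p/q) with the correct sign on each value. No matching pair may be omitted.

Admissible pairs with m₁+m₂ = M = -1/2: (-1,1/2), (0,-1/2)
  (m₁,m₂)=(0,-1/2): CG² = 1/3, CG = +√(1/3)   ← matches the target
  (m₁,m₂)=(-1,1/2): CG² = 2/3, CG = −√(2/3)
Pairs with CG² = 1/3: (0,-1/2): +√(1/3)

(0,-1/2): +√(1/3)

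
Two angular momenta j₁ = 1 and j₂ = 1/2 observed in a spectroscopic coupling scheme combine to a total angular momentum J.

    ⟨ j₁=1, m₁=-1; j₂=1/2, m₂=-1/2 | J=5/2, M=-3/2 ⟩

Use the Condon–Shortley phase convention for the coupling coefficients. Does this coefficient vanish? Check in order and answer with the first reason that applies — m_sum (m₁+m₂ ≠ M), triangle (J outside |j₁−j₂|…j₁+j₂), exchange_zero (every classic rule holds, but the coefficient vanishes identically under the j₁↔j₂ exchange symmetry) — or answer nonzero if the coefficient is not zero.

triangle

m-sum: m₁+m₂ = -1+(-1/2) = -3/2, M = -3/2  ✓
triangle: need |j₁−j₂| ≤ J ≤ j₁+j₂, i.e. J ∈ [1/2, 3/2]; J = 5/2 is outside ✗ ⇒ coefficient is 0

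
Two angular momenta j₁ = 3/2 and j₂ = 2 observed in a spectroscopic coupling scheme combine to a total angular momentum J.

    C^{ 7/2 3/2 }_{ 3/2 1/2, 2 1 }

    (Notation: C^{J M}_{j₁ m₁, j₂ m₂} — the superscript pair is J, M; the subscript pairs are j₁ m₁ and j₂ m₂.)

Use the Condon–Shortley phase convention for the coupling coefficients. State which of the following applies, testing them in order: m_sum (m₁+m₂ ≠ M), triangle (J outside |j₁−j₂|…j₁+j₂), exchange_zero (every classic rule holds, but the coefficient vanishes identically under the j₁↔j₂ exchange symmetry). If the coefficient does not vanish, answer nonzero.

m-sum: m₁+m₂ = 1/2+1 = 3/2, M = 3/2  ✓
triangle: |j₁−j₂| = 1/2 ≤ J = 7/2 ≤ j₁+j₂ = 7/2  ✓
exchange: j₁≠j₂ or m₁≠m₂ — the exchange symmetry imposes no constraint here
value check: CG = +√(4/7) = +0.755929 ≠ 0

nonzero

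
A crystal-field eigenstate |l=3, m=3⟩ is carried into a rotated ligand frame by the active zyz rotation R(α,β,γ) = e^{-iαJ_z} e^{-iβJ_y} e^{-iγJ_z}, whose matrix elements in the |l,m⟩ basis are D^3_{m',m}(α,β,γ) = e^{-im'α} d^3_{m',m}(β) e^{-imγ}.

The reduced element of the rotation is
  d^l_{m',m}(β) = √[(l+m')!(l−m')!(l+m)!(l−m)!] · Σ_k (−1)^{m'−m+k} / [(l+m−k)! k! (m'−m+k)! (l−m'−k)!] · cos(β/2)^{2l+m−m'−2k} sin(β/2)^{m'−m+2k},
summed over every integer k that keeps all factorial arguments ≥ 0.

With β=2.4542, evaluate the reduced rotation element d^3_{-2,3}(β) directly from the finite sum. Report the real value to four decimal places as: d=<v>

d=0.6107

d^3_{-2,3}(β=2.4542) via the finite sum:
c=cos(2.454200/2)=0.336970, s=sin(2.454200/2)=0.941516; N=√[1·120·720·1]=293.938769
Admissible k: 5..5 (factorial args all ≥0)
  k=5: (−1)^0·293.9388/(120)·0.3370^1·0.9415^5 = +0.610666
d^3_{-2,3}(2.4542) = +0.610666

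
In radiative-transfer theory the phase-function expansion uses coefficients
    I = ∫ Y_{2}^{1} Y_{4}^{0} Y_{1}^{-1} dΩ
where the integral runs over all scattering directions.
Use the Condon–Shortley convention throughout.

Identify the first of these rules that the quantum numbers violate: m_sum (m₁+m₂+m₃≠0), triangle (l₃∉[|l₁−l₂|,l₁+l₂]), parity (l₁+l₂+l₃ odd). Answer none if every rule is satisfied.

Σmᵢ = 0  ✓
l₃∈[|l₁−l₂|,l₁+l₂]=[2,6] required, l₃=1 fails  ✗
Σlᵢ = 7 ⇒ odd

triangle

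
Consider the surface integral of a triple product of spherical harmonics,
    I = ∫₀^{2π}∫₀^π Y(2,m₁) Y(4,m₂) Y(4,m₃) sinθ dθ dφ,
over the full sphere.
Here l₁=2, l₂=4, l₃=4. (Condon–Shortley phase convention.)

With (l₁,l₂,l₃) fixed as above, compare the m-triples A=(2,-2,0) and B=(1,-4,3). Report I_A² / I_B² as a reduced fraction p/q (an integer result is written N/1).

45/49

Shared (l₁,l₂,l₃)=(2,4,4): N and (l;000)² cancel in I_A²/I_B².
A: Δ = 2!·2!·6!/11! = 1/13860; Racah Σ t=0..0: t=0:+1/192 = 1/192; ⇒ 3j(2 4 4; 2 -2 0)² = 3/77, sgn +1
B: Δ = 2!·2!·6!/11! = 1/13860; Racah Σ t=0..0: t=0:+1/1440 = 1/1440; ⇒ 3j(2 4 4; 1 -4 3)² = 7/165, sgn -1
I_A²/I_B² = (3/77)/(7/165) = 45/49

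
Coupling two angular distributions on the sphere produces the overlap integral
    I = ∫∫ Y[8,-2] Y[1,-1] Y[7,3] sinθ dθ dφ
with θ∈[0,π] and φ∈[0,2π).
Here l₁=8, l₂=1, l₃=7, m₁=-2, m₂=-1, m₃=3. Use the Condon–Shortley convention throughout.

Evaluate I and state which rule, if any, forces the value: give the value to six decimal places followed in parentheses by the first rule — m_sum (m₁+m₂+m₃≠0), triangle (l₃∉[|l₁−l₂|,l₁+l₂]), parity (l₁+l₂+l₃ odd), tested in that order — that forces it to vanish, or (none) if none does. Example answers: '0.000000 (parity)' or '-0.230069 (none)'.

0.118504 (none)

m-sum 0 ✓  L=16 even ✓  7≤7≤9 ✓
Π(2lᵢ+1) = 17×3×15 = 765
triangle coeff Δ(8,1,7) = 1/2040
Σ_t [1,1]: t=1:−1/25401600 = -1/25401600
(3j)²=8/255 [(8 1 7; 0 0 0)], sign=+1
Σ_t [0,0]: t=0:+1/174182400 = 1/174182400
(3j)²=1/136 [(8 1 7; -2 -1 3)], sign=+1
⇒ 4πI² = 3/17
I = (+1)√(3/17/(4π)) = 0.11850352
No selection rule forces the value: the integral is nonzero (none).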